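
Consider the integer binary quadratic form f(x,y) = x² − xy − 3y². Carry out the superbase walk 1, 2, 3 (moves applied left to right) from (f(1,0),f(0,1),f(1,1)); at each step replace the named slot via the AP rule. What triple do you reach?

start (1,-3,-3) = (f(1,0),f(0,1),f(1,1))
replace slot 1: 2·((-3)+(-3)) − 1 = -13 → (-13,-3,-3)
replace slot 2: 2·((-13)+(-3)) − (-3) = -29 → (-13,-29,-3)
replace slot 3: 2·((-13)+(-29)) − (-3) = -81 → (-13,-29,-81)

-13,-29,-81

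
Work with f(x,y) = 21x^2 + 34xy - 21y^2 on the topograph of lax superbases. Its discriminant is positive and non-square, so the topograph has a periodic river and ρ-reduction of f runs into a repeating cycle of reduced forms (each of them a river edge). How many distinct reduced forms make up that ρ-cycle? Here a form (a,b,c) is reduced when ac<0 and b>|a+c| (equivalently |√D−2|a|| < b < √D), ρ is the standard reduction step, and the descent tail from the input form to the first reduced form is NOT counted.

D = 2920, ⌊√D⌋ = 54
river: ρ → (-21,50,5)
river: ρ → (5,50,-21)
river: ρ → (-21,34,21)
river: ρ → (21,50,-5)
river: ρ → (-5,50,21)
river: ρ → (21,34,-21)
ρ-cycle length = 6 (tail of 0 descent steps not counted)

6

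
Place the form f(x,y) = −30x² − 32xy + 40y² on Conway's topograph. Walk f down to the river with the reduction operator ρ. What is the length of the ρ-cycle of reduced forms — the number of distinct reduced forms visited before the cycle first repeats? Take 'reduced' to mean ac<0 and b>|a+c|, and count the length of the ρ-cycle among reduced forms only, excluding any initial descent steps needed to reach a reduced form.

D = 5824, ⌊√D⌋ = 76
descent: ρ → (40,32,-30)  [lands on river]
river: ρ → (-30,28,42)
river: ρ → (42,56,-16)
river: ρ → (-16,72,10)
river: ρ → (10,68,-30)
river: ρ → (-30,52,26)
river: ρ → (26,52,-30)
river: ρ → (-30,68,10)
river: ρ → (10,72,-16)
river: ρ → (-16,56,42)
river: ρ → (42,28,-30)
river: ρ → (-30,32,40)
river: ρ → (40,48,-22)
river: ρ → (-22,40,48)
river: ρ → (48,56,-14)
river: ρ → (-14,56,48)
river: ρ → (48,40,-22)
river: ρ → (-22,48,40)
ρ-cycle length = 18 (tail of 1 descent step not counted)

18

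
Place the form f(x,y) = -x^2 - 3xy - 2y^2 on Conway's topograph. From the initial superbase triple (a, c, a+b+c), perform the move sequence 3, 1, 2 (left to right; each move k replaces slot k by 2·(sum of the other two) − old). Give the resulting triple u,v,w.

start (-1,-2,-6) = (f(1,0),f(0,1),f(1,1))
replace slot 3: 2·((-1)+(-2)) − (-6) = 0 → (-1,-2,0)
replace slot 1: 2·((-2)+0) − (-1) = -3 → (-3,-2,0)
replace slot 2: 2·((-3)+0) − (-2) = -4 → (-3,-4,0)

-3,-4,0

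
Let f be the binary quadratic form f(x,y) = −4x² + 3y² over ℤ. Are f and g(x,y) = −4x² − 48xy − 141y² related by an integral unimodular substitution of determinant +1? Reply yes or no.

D₁ = 48, D₂ = 48
river cycle of f (length 2): (3, 6, -1), (-1, 6, 3)
river cycle of g (length 2): (3, 6, -1), (-1, 6, 3)
cycles coincide ⇒ equivalent

yes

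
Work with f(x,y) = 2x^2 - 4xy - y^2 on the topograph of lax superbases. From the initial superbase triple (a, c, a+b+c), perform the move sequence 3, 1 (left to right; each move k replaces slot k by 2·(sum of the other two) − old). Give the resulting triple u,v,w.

start (2,-1,-3) = (f(1,0),f(0,1),f(1,1))
replace slot 3: 2·(2+(-1)) − (-3) = 5 → (2,-1,5)
replace slot 1: 2·((-1)+5) − 2 = 6 → (6,-1,5)

6,-1,5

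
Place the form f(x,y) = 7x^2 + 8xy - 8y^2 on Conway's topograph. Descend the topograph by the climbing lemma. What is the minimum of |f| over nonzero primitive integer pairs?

river: ρ → (-8,8,7)
river: ρ → (7,6,-9)
river: ρ → (-9,12,4)
river: ρ → (4,12,-9)
river: ρ → (-9,6,7)
river: ρ → (7,8,-8)
closes: descent 0, river 6
min |a| on river = 4

4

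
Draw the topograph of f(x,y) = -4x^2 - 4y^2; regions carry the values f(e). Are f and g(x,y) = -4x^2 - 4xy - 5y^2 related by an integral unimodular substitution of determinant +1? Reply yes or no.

D₁ = -64, D₂ = -64
f is negative-definite; reduce −f:
−f: reduced (well bottom): (4,0,4) with a≤c, −a<b≤a
flip sign back: reduced form of f is (-4,0,-4)
g is negative-definite; reduce −g:
−g: reduced (well bottom): (4,4,5) with a≤c, −a<b≤a
flip sign back: reduced form of g is (-4,-4,-5)
reduced forms (-4, 0, -4) vs (-4, -4, -5) ⇒ inequivalent

no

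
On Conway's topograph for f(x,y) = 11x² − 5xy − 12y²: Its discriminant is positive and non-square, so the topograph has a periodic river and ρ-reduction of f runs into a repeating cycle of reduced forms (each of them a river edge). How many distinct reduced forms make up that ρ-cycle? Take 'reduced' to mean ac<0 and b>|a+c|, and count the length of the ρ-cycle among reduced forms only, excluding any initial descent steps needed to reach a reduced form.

D = 553, ⌊√D⌋ = 23
descent: ρ → (-12,5,11)  [lands on river]
river: ρ → (11,17,-6)
river: ρ → (-6,19,8)
river: ρ → (8,13,-12)
river: ρ → (-12,11,9)
river: ρ → (9,7,-14)
river: ρ → (-14,21,2)
river: ρ → (2,23,-3)
river: ρ → (-3,19,16)
river: ρ → (16,13,-6)
river: ρ → (-6,23,1)
river: ρ → (1,23,-6)
river: ρ → (-6,13,16)
river: ρ → (16,19,-3)
river: ρ → (-3,23,2)
river: ρ → (2,21,-14)
river: ρ → (-14,7,9)
river: ρ → (9,11,-12)
river: ρ → (-12,13,8)
river: ρ → (8,19,-6)
river: ρ → (-6,17,11)
river: ρ → (11,5,-12)
river: ρ → (-12,19,4)
river: ρ → (4,21,-7)
river: ρ → (-7,21,4)
river: ρ → (4,19,-12)
ρ-cycle length = 26 (tail of 1 descent step not counted)

26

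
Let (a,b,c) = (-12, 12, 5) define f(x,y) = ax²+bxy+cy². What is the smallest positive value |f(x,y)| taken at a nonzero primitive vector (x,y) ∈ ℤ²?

river: ρ → (5,18,-3)
river: ρ → (-3,18,5)
river: ρ → (5,12,-12)
river: ρ → (-12,12,5)
closes: descent 0, river 4
min |a| on river = 3

3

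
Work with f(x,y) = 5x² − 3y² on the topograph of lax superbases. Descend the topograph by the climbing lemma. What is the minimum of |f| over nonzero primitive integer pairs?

descent: ρ → (-3,6,2)  [lands on river]
river: ρ → (2,6,-3)
closes: descent 1, river 2
min |a| on river = 2

2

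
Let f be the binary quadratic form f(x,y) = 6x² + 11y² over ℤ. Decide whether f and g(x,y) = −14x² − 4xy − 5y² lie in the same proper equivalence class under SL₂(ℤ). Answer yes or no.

D₁ = -264, D₂ = -264
f: reduced (well bottom): (6,0,11) with a≤c, −a<b≤a
g is negative-definite; reduce −g:
−g: flip: (14,4,5)→(5,-4,14)
−g: reduced (well bottom): (5,-4,14) with a≤c, −a<b≤a
flip sign back: reduced form of g is (-5,4,-14)
reduced forms (6, 0, 11) vs (-5, 4, -14) ⇒ inequivalent

no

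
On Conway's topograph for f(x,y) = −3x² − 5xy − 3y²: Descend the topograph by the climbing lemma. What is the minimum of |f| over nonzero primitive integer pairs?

translate: b→-1 (≡5 mod 6), so (3,5,3)→(3,-1,1)
flip: (3,-1,1)→(1,1,3)
reduced (well bottom): (1,1,3) with a≤c, −a<b≤a
well minimum |f| = |-1| = 1 (negative-definite)

1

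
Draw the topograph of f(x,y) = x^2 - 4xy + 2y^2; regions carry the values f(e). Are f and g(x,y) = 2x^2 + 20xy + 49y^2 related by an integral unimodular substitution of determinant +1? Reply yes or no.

D₁ = 8, D₂ = 8
river cycle of f (length 2): (-1, 2, 1), (1, 2, -1)
river cycle of g (length 2): (-1, 2, 1), (1, 2, -1)
cycles coincide ⇒ equivalent

yes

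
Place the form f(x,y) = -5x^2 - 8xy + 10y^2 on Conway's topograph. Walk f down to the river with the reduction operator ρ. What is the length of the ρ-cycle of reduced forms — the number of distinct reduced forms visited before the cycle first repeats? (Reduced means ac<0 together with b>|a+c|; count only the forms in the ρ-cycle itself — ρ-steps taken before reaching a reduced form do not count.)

D = 264, ⌊√D⌋ = 16
descent: ρ → (10,8,-5)  [lands on river]
river: ρ → (-5,12,6)
river: ρ → (6,12,-5)
river: ρ → (-5,8,10)
river: ρ → (10,12,-3)
river: ρ → (-3,12,10)
ρ-cycle length = 6 (tail of 1 descent step not counted)

6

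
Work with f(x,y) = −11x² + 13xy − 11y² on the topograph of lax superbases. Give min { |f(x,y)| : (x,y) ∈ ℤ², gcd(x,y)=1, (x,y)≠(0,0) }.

translate: b→9 (≡-13 mod 22), so (11,-13,11)→(11,9,9)
flip: (11,9,9)→(9,-9,11)
translate: b→9 (≡-9 mod 18), so (9,-9,11)→(9,9,11)
reduced (well bottom): (9,9,11) with a≤c, −a<b≤a
well minimum |f| = |-9| = 9 (negative-definite)

9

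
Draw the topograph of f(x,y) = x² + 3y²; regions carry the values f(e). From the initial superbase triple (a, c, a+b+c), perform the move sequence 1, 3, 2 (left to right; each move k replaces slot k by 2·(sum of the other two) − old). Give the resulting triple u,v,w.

start (1,3,4) = (f(1,0),f(0,1),f(1,1))
replace slot 1: 2·(3+4) − 1 = 13 → (13,3,4)
replace slot 3: 2·(13+3) − 4 = 28 → (13,3,28)
replace slot 2: 2·(13+28) − 3 = 79 → (13,79,28)

13,79,28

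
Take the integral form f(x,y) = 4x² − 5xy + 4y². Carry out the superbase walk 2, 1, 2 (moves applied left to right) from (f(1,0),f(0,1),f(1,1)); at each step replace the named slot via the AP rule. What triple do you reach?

start (4,4,3) = (f(1,0),f(0,1),f(1,1))
replace slot 2: 2·(4+3) − 4 = 10 → (4,10,3)
replace slot 1: 2·(10+3) − 4 = 22 → (22,10,3)
replace slot 2: 2·(22+3) − 10 = 40 → (22,40,3)

22,40,3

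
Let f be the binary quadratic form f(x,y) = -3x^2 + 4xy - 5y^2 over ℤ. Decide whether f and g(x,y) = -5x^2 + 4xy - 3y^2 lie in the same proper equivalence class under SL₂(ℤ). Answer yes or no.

D₁ = -44, D₂ = -44
f is negative-definite; reduce −f:
−f: translate: b→2 (≡-4 mod 6), so (3,-4,5)→(3,2,4)
−f: reduced (well bottom): (3,2,4) with a≤c, −a<b≤a
flip sign back: reduced form of f is (-3,-2,-4)
g is negative-definite; reduce −g:
−g: flip: (5,-4,3)→(3,4,5)
−g: translate: b→-2 (≡4 mod 6), so (3,4,5)→(3,-2,4)
−g: reduced (well bottom): (3,-2,4) with a≤c, −a<b≤a
flip sign back: reduced form of g is (-3,2,-4)
reduced forms (-3, -2, -4) vs (-3, 2, -4) ⇒ inequivalent

no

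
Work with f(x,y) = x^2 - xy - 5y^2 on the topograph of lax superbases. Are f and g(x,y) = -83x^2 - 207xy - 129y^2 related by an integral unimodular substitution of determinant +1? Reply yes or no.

D₁ = 21, D₂ = 21
river cycle of f (length 2): (1, 3, -3), (-3, 3, 1)
river cycle of g (length 2): (1, 3, -3), (-3, 3, 1)
cycles coincide ⇒ equivalent

yes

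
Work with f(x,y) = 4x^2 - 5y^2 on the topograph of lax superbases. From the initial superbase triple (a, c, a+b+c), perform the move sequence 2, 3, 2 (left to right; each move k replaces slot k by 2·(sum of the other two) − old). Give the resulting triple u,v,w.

start (4,-5,-1) = (f(1,0),f(0,1),f(1,1))
replace slot 2: 2·(4+(-1)) − (-5) = 11 → (4,11,-1)
replace slot 3: 2·(4+11) − (-1) = 31 → (4,11,31)
replace slot 2: 2·(4+31) − 11 = 59 → (4,59,31)

4,59,31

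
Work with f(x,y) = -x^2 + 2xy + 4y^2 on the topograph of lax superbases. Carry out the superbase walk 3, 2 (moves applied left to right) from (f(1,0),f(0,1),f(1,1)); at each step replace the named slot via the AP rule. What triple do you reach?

start (-1,4,5) = (f(1,0),f(0,1),f(1,1))
replace slot 3: 2·((-1)+4) − 5 = 1 → (-1,4,1)
replace slot 2: 2·((-1)+1) − 4 = -4 → (-1,-4,1)

-1,-4,1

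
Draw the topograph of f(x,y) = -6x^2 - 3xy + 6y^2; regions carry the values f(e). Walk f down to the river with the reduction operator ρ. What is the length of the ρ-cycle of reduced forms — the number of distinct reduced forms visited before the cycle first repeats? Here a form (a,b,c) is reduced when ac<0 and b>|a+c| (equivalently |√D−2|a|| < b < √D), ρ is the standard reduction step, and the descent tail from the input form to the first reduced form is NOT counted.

D = 153, ⌊√D⌋ = 12
descent: ρ → (6,3,-6)  [lands on river]
river: ρ → (-6,9,3)
river: ρ → (3,9,-6)
river: ρ → (-6,3,6)
river: ρ → (6,9,-3)
river: ρ → (-3,9,6)
ρ-cycle length = 6 (tail of 1 descent step not counted)

6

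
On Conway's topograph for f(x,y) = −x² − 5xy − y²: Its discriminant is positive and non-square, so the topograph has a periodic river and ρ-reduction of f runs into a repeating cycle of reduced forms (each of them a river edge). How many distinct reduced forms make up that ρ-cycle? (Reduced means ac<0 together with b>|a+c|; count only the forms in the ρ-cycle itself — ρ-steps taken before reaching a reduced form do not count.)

D = 21, ⌊√D⌋ = 4
descent: ρ → (-1,3,3)  [lands on river]
river: ρ → (3,3,-1)
ρ-cycle length = 2 (tail of 1 descent step not counted)

2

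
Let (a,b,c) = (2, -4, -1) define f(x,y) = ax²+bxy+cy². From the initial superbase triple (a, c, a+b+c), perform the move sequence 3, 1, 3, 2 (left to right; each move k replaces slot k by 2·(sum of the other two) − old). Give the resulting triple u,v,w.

start (2,-1,-3) = (f(1,0),f(0,1),f(1,1))
replace slot 3: 2·(2+(-1)) − (-3) = 5 → (2,-1,5)
replace slot 1: 2·((-1)+5) − 2 = 6 → (6,-1,5)
replace slot 3: 2·(6+(-1)) − 5 = 5 → (6,-1,5)
replace slot 2: 2·(6+5) − (-1) = 23 → (6,23,5)

6,23,5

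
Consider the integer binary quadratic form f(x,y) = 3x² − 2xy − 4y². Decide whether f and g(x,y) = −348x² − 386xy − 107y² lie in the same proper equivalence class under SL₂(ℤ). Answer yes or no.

D₁ = 52, D₂ = 52
river cycle of f (length 10): (-4, 2, 3), (3, 4, -3), (-3, 2, 4), (4, 6, -1), (-1, 6, 4), (4, 2, -3), (-3, 4, 3), (3, 2, -4), (-4, 6, 1), (1, 6, -4)
river cycle of g (length 10): (-4, 2, 3), (3, 4, -3), (-3, 2, 4), (4, 6, -1), (-1, 6, 4), (4, 2, -3), (-3, 4, 3), (3, 2, -4), (-4, 6, 1), (1, 6, -4)
cycles coincide ⇒ equivalent

yes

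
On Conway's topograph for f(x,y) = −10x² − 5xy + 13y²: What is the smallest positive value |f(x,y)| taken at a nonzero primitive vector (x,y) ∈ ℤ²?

descent: ρ → (13,5,-10)  [lands on river]
river: ρ → (-10,15,8)
river: ρ → (8,17,-8)
river: ρ → (-8,15,10)
river: ρ → (10,5,-13)
river: ρ → (-13,21,2)
river: ρ → (2,23,-2)
river: ρ → (-2,21,13)
closes: descent 1, river 8
min |a| on river = 2

2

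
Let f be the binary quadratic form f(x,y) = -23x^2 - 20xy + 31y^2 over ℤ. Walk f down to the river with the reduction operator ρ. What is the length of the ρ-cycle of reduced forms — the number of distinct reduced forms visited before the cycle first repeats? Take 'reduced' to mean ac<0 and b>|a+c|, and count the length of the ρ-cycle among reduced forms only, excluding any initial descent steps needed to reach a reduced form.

D = 3252, ⌊√D⌋ = 57
descent: ρ → (31,20,-23)  [lands on river]
river: ρ → (-23,26,28)
river: ρ → (28,30,-21)
river: ρ → (-21,54,4)
river: ρ → (4,50,-47)
river: ρ → (-47,44,7)
river: ρ → (7,54,-12)
river: ρ → (-12,42,31)
ρ-cycle length = 8 (tail of 1 descent step not counted)

8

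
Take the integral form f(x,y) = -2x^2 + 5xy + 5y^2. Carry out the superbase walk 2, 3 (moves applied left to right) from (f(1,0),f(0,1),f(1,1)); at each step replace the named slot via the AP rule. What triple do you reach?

start (-2,5,8) = (f(1,0),f(0,1),f(1,1))
replace slot 2: 2·((-2)+8) − 5 = 7 → (-2,7,8)
replace slot 3: 2·((-2)+7) − 8 = 2 → (-2,7,2)

-2,7,2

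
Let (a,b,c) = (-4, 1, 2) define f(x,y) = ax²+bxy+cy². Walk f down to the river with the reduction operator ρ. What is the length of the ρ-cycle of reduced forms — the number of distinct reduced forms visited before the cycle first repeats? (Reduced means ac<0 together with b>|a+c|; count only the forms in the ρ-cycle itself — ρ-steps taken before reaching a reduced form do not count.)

D = 33, ⌊√D⌋ = 5
descent: ρ → (2,3,-3)  [lands on river]
river: ρ → (-3,3,2)
river: ρ → (2,5,-1)
river: ρ → (-1,5,2)
ρ-cycle length = 4 (tail of 1 descent step not counted)

4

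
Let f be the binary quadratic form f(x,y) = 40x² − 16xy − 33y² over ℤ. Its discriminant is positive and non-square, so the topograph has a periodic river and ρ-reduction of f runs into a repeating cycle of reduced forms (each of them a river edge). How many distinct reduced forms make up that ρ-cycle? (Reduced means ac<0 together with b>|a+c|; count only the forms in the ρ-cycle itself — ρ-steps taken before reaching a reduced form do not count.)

D = 5536, ⌊√D⌋ = 74
descent: ρ → (-33,16,40)  [lands on river]
river: ρ → (40,64,-9)
river: ρ → (-9,62,47)
river: ρ → (47,32,-24)
river: ρ → (-24,64,15)
river: ρ → (15,56,-40)
river: ρ → (-40,24,31)
river: ρ → (31,38,-33)
river: ρ → (-33,28,36)
river: ρ → (36,44,-25)
river: ρ → (-25,56,24)
river: ρ → (24,40,-41)
river: ρ → (-41,42,23)
river: ρ → (23,50,-33)
ρ-cycle length = 14 (tail of 1 descent step not counted)

14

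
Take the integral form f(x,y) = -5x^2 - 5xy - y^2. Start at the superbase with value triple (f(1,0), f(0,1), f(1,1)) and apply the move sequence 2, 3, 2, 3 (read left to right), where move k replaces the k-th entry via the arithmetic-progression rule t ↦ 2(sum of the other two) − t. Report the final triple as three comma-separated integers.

start (-5,-1,-11) = (f(1,0),f(0,1),f(1,1))
replace slot 2: 2·((-5)+(-11)) − (-1) = -31 → (-5,-31,-11)
replace slot 3: 2·((-5)+(-31)) − (-11) = -61 → (-5,-31,-61)
replace slot 2: 2·((-5)+(-61)) − (-31) = -101 → (-5,-101,-61)
replace slot 3: 2·((-5)+(-101)) − (-61) = -151 → (-5,-101,-151)

-5,-101,-151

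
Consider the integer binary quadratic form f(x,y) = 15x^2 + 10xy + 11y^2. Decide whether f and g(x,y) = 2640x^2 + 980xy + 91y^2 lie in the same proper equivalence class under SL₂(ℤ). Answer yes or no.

D₁ = -560, D₂ = -560
f: flip: (15,10,11)→(11,-10,15)
f: reduced (well bottom): (11,-10,15) with a≤c, −a<b≤a
g: flip: (2640,980,91)→(91,-980,2640)
g: translate: b→-70 (≡-980 mod 182), so (91,-980,2640)→(91,-70,15)
g: flip: (91,-70,15)→(15,70,91)
g: translate: b→10 (≡70 mod 30), so (15,70,91)→(15,10,11)
g: flip: (15,10,11)→(11,-10,15)
g: reduced (well bottom): (11,-10,15) with a≤c, −a<b≤a
reduced forms (11, -10, 15) vs (11, -10, 15) ⇒ equivalent

yes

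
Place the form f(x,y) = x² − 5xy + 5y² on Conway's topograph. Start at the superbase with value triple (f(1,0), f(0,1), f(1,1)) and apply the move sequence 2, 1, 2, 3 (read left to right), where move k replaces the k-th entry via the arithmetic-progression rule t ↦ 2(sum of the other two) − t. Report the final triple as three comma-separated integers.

start (1,5,1) = (f(1,0),f(0,1),f(1,1))
replace slot 2: 2·(1+1) − 5 = -1 → (1,-1,1)
replace slot 1: 2·((-1)+1) − 1 = -1 → (-1,-1,1)
replace slot 2: 2·((-1)+1) − (-1) = 1 → (-1,1,1)
replace slot 3: 2·((-1)+1) − 1 = -1 → (-1,1,-1)

-1,1,-1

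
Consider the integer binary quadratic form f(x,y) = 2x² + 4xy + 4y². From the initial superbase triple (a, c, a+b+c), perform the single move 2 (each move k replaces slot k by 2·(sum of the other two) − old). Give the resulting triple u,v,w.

start (2,4,10) = (f(1,0),f(0,1),f(1,1))
replace slot 2: 2·(2+10) − 4 = 20 → (2,20,10)

2,20,10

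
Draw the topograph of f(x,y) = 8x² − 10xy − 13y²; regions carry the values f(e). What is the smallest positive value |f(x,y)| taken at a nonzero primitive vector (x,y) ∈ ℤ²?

descent: ρ → (-13,10,8)  [lands on river]
river: ρ → (8,22,-1)
river: ρ → (-1,22,8)
river: ρ → (8,10,-13)
river: ρ → (-13,16,5)
river: ρ → (5,14,-16)
river: ρ → (-16,18,3)
river: ρ → (3,18,-16)
river: ρ → (-16,14,5)
river: ρ → (5,16,-13)
closes: descent 1, river 10
min |a| on river = 1

1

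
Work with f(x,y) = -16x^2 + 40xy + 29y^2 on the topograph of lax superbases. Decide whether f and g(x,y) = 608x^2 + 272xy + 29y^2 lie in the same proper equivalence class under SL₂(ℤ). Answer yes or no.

D₁ = 3456, D₂ = 3456
river cycle of f (length 14): (29, 18, -27), (-27, 36, 20), (20, 44, -19), (-19, 32, 32), (32, 32, -19), (-19, 44, 20), (20, 36, -27), (-27, 18, 29), (29, 40, -16), (-16, 56, 5), … (4 more)
river cycle of g (length 14): (29, 18, -27), (-27, 36, 20), (20, 44, -19), (-19, 32, 32), (32, 32, -19), (-19, 44, 20), (20, 36, -27), (-27, 18, 29), (29, 40, -16), (-16, 56, 5), … (4 more)
cycles coincide ⇒ equivalent

yes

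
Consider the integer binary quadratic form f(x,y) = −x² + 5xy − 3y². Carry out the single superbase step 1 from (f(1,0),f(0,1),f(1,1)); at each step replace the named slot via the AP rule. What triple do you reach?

start (-1,-3,1) = (f(1,0),f(0,1),f(1,1))
replace slot 1: 2·((-3)+1) − (-1) = -3 → (-3,-3,1)

-3,-3,1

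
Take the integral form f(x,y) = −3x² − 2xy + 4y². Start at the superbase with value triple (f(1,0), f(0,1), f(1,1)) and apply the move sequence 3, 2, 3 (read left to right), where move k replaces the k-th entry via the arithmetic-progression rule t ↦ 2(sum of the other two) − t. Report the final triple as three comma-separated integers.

start (-3,4,-1) = (f(1,0),f(0,1),f(1,1))
replace slot 3: 2·((-3)+4) − (-1) = 3 → (-3,4,3)
replace slot 2: 2·((-3)+3) − 4 = -4 → (-3,-4,3)
replace slot 3: 2·((-3)+(-4)) − 3 = -17 → (-3,-4,-17)

-3,-4,-17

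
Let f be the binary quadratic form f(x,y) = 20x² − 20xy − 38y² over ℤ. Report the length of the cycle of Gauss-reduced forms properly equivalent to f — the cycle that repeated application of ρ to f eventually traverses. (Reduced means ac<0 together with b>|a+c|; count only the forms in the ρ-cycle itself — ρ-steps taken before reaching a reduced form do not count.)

D = 3440, ⌊√D⌋ = 58
descent: ρ → (-38,20,20)  [lands on river]
river: ρ → (20,20,-38)
river: ρ → (-38,56,2)
river: ρ → (2,56,-38)
ρ-cycle length = 4 (tail of 1 descent step not counted)

4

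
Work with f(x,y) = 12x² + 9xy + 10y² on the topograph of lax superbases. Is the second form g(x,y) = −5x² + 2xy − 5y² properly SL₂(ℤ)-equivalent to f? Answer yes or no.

D₁ = -399, D₂ = -96
discriminants differ ⇒ not SL₂(ℤ)-equivalent

no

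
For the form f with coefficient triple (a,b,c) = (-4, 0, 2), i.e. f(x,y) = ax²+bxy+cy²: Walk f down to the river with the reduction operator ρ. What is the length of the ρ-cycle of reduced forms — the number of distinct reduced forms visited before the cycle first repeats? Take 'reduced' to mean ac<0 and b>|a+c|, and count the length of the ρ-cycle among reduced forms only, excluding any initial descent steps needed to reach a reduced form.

D = 32, ⌊√D⌋ = 5
descent: ρ → (2,4,-2)  [lands on river]
river: ρ → (-2,4,2)
ρ-cycle length = 2 (tail of 1 descent step not counted)

2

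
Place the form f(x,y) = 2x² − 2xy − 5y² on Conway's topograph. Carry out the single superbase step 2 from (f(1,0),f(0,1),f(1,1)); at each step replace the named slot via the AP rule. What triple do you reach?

start (2,-5,-5) = (f(1,0),f(0,1),f(1,1))
replace slot 2: 2·(2+(-5)) − (-5) = -1 → (2,-1,-5)

2,-1,-5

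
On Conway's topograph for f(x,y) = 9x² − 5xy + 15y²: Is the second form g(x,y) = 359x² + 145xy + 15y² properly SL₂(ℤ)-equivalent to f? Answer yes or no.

D₁ = -515, D₂ = -515
f: reduced (well bottom): (9,-5,15) with a≤c, −a<b≤a
g: flip: (359,145,15)→(15,-145,359)
g: translate: b→5 (≡-145 mod 30), so (15,-145,359)→(15,5,9)
g: flip: (15,5,9)→(9,-5,15)
g: reduced (well bottom): (9,-5,15) with a≤c, −a<b≤a
reduced forms (9, -5, 15) vs (9, -5, 15) ⇒ equivalent

yes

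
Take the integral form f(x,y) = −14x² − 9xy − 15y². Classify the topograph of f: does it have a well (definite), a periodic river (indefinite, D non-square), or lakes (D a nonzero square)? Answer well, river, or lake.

D = b²−4ac = (-9)² − 4·(-14)·(-15) = -759
D < 0 ⇒ definite ⇒ every region one sign ⇒ single well

well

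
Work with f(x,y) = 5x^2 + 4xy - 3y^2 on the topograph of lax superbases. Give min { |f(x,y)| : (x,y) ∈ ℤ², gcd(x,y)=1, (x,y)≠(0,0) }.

river: ρ → (-3,8,1)
river: ρ → (1,8,-3)
river: ρ → (-3,4,5)
river: ρ → (5,6,-2)
river: ρ → (-2,6,5)
river: ρ → (5,4,-3)
closes: descent 0, river 6
min |a| on river = 1

1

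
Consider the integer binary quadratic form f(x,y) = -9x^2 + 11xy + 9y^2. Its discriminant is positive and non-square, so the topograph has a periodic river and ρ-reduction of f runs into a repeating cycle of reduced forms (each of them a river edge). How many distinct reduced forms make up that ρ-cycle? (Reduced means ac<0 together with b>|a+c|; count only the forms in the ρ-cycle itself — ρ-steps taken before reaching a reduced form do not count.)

D = 445, ⌊√D⌋ = 21
river: ρ → (9,7,-11)
river: ρ → (-11,15,5)
river: ρ → (5,15,-11)
river: ρ → (-11,7,9)
river: ρ → (9,11,-9)
river: ρ → (-9,7,11)
river: ρ → (11,15,-5)
river: ρ → (-5,15,11)
river: ρ → (11,7,-9)
river: ρ → (-9,11,9)
ρ-cycle length = 10 (tail of 0 descent steps not counted)

10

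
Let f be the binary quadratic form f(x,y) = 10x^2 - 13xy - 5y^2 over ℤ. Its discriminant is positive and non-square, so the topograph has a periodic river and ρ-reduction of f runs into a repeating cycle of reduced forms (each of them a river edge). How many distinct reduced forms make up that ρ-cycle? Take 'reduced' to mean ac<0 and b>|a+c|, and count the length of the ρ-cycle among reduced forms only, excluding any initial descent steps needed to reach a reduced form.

D = 369, ⌊√D⌋ = 19
descent: ρ → (-5,13,10)  [lands on river]
river: ρ → (10,7,-8)
river: ρ → (-8,9,9)
river: ρ → (9,9,-8)
river: ρ → (-8,7,10)
river: ρ → (10,13,-5)
river: ρ → (-5,17,4)
river: ρ → (4,15,-9)
river: ρ → (-9,3,10)
river: ρ → (10,17,-2)
river: ρ → (-2,19,1)
river: ρ → (1,19,-2)
river: ρ → (-2,17,10)
river: ρ → (10,3,-9)
river: ρ → (-9,15,4)
river: ρ → (4,17,-5)
ρ-cycle length = 16 (tail of 1 descent step not counted)

16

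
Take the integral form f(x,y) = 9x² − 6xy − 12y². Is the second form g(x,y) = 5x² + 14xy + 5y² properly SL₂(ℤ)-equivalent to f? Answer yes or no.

D₁ = 468, D₂ = 96
discriminants differ ⇒ not SL₂(ℤ)-equivalent

no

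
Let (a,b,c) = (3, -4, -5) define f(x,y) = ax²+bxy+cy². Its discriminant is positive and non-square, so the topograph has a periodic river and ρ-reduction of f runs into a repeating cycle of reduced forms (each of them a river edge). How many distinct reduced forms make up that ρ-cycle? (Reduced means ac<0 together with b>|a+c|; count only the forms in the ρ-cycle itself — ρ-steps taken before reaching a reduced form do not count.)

D = 76, ⌊√D⌋ = 8
descent: ρ → (-5,4,3)  [lands on river]
river: ρ → (3,8,-1)
river: ρ → (-1,8,3)
river: ρ → (3,4,-5)
river: ρ → (-5,6,2)
river: ρ → (2,6,-5)
ρ-cycle length = 6 (tail of 1 descent step not counted)

6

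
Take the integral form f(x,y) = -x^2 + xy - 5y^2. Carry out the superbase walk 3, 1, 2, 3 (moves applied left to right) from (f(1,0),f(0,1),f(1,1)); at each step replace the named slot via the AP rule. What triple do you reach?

start (-1,-5,-5) = (f(1,0),f(0,1),f(1,1))
replace slot 3: 2·((-1)+(-5)) − (-5) = -7 → (-1,-5,-7)
replace slot 1: 2·((-5)+(-7)) − (-1) = -23 → (-23,-5,-7)
replace slot 2: 2·((-23)+(-7)) − (-5) = -55 → (-23,-55,-7)
replace slot 3: 2·((-23)+(-55)) − (-7) = -149 → (-23,-55,-149)

-23,-55,-149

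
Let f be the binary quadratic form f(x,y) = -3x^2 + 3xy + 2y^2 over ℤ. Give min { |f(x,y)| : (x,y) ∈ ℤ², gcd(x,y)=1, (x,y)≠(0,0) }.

river: ρ → (2,5,-1)
river: ρ → (-1,5,2)
river: ρ → (2,3,-3)
river: ρ → (-3,3,2)
closes: descent 0, river 4
min |a| on river = 1

1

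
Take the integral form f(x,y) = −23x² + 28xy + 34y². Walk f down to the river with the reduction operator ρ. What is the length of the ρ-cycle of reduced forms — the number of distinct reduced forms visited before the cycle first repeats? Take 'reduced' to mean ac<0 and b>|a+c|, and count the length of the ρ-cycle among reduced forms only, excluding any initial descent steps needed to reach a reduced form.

D = 3912, ⌊√D⌋ = 62
river: ρ → (34,40,-17)
river: ρ → (-17,62,1)
river: ρ → (1,62,-17)
river: ρ → (-17,40,34)
river: ρ → (34,28,-23)
river: ρ → (-23,18,39)
river: ρ → (39,60,-2)
river: ρ → (-2,60,39)
river: ρ → (39,18,-23)
river: ρ → (-23,28,34)
ρ-cycle length = 10 (tail of 0 descent steps not counted)

10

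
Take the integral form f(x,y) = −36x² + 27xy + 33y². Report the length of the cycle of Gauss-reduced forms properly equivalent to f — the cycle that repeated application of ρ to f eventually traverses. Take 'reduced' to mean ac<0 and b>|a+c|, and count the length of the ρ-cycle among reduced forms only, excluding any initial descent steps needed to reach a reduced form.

D = 5481, ⌊√D⌋ = 74
river: ρ → (33,39,-30)
river: ρ → (-30,21,42)
river: ρ → (42,63,-9)
river: ρ → (-9,63,42)
river: ρ → (42,21,-30)
river: ρ → (-30,39,33)
river: ρ → (33,27,-36)
river: ρ → (-36,45,24)
river: ρ → (24,51,-30)
river: ρ → (-30,69,6)
river: ρ → (6,63,-63)
river: ρ → (-63,63,6)
river: ρ → (6,69,-30)
river: ρ → (-30,51,24)
river: ρ → (24,45,-36)
river: ρ → (-36,27,33)
ρ-cycle length = 16 (tail of 0 descent steps not counted)

16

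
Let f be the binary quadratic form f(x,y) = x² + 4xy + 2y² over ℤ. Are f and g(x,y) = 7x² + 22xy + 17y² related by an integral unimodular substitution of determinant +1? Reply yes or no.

D₁ = 8, D₂ = 8
river cycle of f (length 2): (-1, 2, 1), (1, 2, -1)
river cycle of g (length 2): (-1, 2, 1), (1, 2, -1)
cycles coincide ⇒ equivalent

yes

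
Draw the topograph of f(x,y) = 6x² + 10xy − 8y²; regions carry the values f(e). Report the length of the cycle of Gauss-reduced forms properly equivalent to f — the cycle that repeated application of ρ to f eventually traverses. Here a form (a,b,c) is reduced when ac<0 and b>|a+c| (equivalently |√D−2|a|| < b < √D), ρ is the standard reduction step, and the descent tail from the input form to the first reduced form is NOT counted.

D = 292, ⌊√D⌋ = 17
river: ρ → (-8,6,8)
river: ρ → (8,10,-6)
river: ρ → (-6,14,4)
river: ρ → (4,10,-12)
river: ρ → (-12,14,2)
river: ρ → (2,14,-12)
river: ρ → (-12,10,4)
river: ρ → (4,14,-6)
river: ρ → (-6,10,8)
river: ρ → (8,6,-8)
river: ρ → (-8,10,6)
river: ρ → (6,14,-4)
river: ρ → (-4,10,12)
river: ρ → (12,14,-2)
river: ρ → (-2,14,12)
river: ρ → (12,10,-4)
river: ρ → (-4,14,6)
river: ρ → (6,10,-8)
ρ-cycle length = 18 (tail of 0 descent steps not counted)

18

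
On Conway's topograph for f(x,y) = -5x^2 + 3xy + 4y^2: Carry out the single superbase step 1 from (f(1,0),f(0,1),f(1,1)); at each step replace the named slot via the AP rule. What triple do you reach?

start (-5,4,2) = (f(1,0),f(0,1),f(1,1))
replace slot 1: 2·(4+2) − (-5) = 17 → (17,4,2)

17,4,2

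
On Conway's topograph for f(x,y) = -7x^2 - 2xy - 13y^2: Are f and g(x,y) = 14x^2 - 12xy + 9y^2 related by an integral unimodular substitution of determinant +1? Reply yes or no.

D₁ = -360, D₂ = -360
f is negative-definite; reduce −f:
−f: reduced (well bottom): (7,2,13) with a≤c, −a<b≤a
flip sign back: reduced form of f is (-7,-2,-13)
g: flip: (14,-12,9)→(9,12,14)
g: translate: b→-6 (≡12 mod 18), so (9,12,14)→(9,-6,11)
g: reduced (well bottom): (9,-6,11) with a≤c, −a<b≤a
reduced forms (-7, -2, -13) vs (9, -6, 11) ⇒ inequivalent

no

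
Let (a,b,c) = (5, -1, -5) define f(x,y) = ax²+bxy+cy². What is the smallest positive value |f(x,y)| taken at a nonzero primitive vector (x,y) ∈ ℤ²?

descent: ρ → (-5,1,5)  [lands on river]
river: ρ → (5,9,-1)
river: ρ → (-1,9,5)
river: ρ → (5,1,-5)
river: ρ → (-5,9,1)
river: ρ → (1,9,-5)
closes: descent 1, river 6
min |a| on river = 1

1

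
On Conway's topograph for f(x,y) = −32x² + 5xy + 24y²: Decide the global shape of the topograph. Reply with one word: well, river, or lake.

D = b²−4ac = 5² − 4·(-32)·24 = 3097
D > 0 non-square ⇒ indefinite ⇒ periodic river

river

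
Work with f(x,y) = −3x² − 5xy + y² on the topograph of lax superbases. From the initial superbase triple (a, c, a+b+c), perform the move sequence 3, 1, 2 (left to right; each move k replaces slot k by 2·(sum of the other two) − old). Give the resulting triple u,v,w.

start (-3,1,-7) = (f(1,0),f(0,1),f(1,1))
replace slot 3: 2·((-3)+1) − (-7) = 3 → (-3,1,3)
replace slot 1: 2·(1+3) − (-3) = 11 → (11,1,3)
replace slot 2: 2·(11+3) − 1 = 27 → (11,27,3)

11,27,3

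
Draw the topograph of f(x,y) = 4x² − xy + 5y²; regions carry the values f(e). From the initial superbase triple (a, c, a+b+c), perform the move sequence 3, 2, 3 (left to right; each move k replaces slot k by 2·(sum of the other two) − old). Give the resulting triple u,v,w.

start (4,5,8) = (f(1,0),f(0,1),f(1,1))
replace slot 3: 2·(4+5) − 8 = 10 → (4,5,10)
replace slot 2: 2·(4+10) − 5 = 23 → (4,23,10)
replace slot 3: 2·(4+23) − 10 = 44 → (4,23,44)

4,23,44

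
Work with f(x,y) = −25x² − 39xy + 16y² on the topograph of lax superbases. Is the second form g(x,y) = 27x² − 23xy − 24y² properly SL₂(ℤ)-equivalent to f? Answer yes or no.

D₁ = 3121, D₂ = 3121
river cycle of f (length 38): (16, 39, -25), (-25, 11, 30), (30, 49, -6), (-6, 47, 38), (38, 29, -15), (-15, 31, 36), (36, 41, -10), (-10, 39, 40), (40, 41, -9), (-9, 49, 20), … (28 more)
river cycle of g (length 38): (-24, 23, 27), (27, 31, -20), (-20, 49, 9), (9, 41, -40), (-40, 39, 10), (10, 41, -36), (-36, 31, 15), (15, 29, -38), (-38, 47, 6), (6, 49, -30), … (28 more)
cycles differ ⇒ inequivalent

no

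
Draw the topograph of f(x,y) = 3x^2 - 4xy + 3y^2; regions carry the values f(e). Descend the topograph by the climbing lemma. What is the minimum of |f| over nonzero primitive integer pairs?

translate: b→2 (≡-4 mod 6), so (3,-4,3)→(3,2,2)
flip: (3,2,2)→(2,-2,3)
translate: b→2 (≡-2 mod 4), so (2,-2,3)→(2,2,3)
reduced (well bottom): (2,2,3) with a≤c, −a<b≤a
well minimum = a = 2

2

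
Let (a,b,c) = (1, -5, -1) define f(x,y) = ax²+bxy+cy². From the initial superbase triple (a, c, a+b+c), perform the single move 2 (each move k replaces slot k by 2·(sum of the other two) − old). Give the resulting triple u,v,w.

start (1,-1,-5) = (f(1,0),f(0,1),f(1,1))
replace slot 2: 2·(1+(-5)) − (-1) = -7 → (1,-7,-5)

1,-7,-5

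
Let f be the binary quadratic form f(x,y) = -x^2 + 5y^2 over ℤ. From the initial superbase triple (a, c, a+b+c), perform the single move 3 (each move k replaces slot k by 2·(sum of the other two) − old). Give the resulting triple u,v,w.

start (-1,5,4) = (f(1,0),f(0,1),f(1,1))
replace slot 3: 2·((-1)+5) − 4 = 4 → (-1,5,4)

-1,5,4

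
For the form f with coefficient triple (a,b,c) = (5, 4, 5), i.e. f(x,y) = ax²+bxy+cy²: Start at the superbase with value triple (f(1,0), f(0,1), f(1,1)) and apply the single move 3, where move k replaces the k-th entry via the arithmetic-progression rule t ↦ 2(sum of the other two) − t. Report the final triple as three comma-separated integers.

start (5,5,14) = (f(1,0),f(0,1),f(1,1))
replace slot 3: 2·(5+5) − 14 = 6 → (5,5,6)

5,5,6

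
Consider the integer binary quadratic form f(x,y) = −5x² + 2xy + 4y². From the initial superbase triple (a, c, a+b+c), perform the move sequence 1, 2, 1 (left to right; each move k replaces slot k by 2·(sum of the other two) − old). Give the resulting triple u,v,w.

start (-5,4,1) = (f(1,0),f(0,1),f(1,1))
replace slot 1: 2·(4+1) − (-5) = 15 → (15,4,1)
replace slot 2: 2·(15+1) − 4 = 28 → (15,28,1)
replace slot 1: 2·(28+1) − 15 = 43 → (43,28,1)

43,28,1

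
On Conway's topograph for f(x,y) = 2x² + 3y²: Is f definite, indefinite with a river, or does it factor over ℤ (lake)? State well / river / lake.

D = b²−4ac = 0² − 4·2·3 = -24
D < 0 ⇒ definite ⇒ every region one sign ⇒ single well

well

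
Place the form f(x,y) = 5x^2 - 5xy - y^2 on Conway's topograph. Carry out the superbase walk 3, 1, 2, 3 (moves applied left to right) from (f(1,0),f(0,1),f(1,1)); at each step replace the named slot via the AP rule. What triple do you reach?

start (5,-1,-1) = (f(1,0),f(0,1),f(1,1))
replace slot 3: 2·(5+(-1)) − (-1) = 9 → (5,-1,9)
replace slot 1: 2·((-1)+9) − 5 = 11 → (11,-1,9)
replace slot 2: 2·(11+9) − (-1) = 41 → (11,41,9)
replace slot 3: 2·(11+41) − 9 = 95 → (11,41,95)

11,41,95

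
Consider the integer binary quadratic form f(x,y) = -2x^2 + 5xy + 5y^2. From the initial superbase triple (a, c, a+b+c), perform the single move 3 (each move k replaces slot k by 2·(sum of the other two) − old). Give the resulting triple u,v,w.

start (-2,5,8) = (f(1,0),f(0,1),f(1,1))
replace slot 3: 2·((-2)+5) − 8 = -2 → (-2,5,-2)

-2,5,-2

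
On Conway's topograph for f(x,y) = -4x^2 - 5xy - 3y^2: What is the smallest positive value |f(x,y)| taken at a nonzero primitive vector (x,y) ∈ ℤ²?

translate: b→-3 (≡5 mod 8), so (4,5,3)→(4,-3,2)
flip: (4,-3,2)→(2,3,4)
translate: b→-1 (≡3 mod 4), so (2,3,4)→(2,-1,3)
reduced (well bottom): (2,-1,3) with a≤c, −a<b≤a
well minimum |f| = |-2| = 2 (negative-definite)

2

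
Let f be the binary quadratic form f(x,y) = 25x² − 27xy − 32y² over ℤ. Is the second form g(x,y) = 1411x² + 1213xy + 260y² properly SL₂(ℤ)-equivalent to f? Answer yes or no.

D₁ = 3929, D₂ = 3929
river cycle of f (length 114): (-32, 27, 25), (25, 23, -34), (-34, 45, 14), (14, 39, -43), (-43, 47, 10), (10, 53, -28), (-28, 59, 4), (4, 61, -13), (-13, 43, 40), (40, 37, -16), … (104 more)
river cycle of g (length 114): (25, 23, -34), (-34, 45, 14), (14, 39, -43), (-43, 47, 10), (10, 53, -28), (-28, 59, 4), (4, 61, -13), (-13, 43, 40), (40, 37, -16), (-16, 59, 7), … (104 more)
cycles coincide ⇒ equivalent

yes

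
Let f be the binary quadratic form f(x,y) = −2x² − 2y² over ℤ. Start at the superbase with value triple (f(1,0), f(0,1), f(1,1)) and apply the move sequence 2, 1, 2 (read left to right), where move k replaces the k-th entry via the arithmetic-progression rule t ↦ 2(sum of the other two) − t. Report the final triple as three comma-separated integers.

start (-2,-2,-4) = (f(1,0),f(0,1),f(1,1))
replace slot 2: 2·((-2)+(-4)) − (-2) = -10 → (-2,-10,-4)
replace slot 1: 2·((-10)+(-4)) − (-2) = -26 → (-26,-10,-4)
replace slot 2: 2·((-26)+(-4)) − (-10) = -50 → (-26,-50,-4)

-26,-50,-4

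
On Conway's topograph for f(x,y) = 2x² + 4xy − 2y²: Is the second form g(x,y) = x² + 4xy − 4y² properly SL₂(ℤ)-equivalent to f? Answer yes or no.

D₁ = 32, D₂ = 32
river cycle of f (length 2): (-2, 4, 2), (2, 4, -2)
river cycle of g (length 2): (-4, 4, 1), (1, 4, -4)
cycles differ ⇒ inequivalent

no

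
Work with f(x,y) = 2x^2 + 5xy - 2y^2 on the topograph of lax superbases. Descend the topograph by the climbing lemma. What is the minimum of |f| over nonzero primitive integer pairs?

river: ρ → (-2,3,4)
river: ρ → (4,5,-1)
river: ρ → (-1,5,4)
river: ρ → (4,3,-2)
river: ρ → (-2,5,2)
river: ρ → (2,3,-4)
river: ρ → (-4,5,1)
river: ρ → (1,5,-4)
river: ρ → (-4,3,2)
river: ρ → (2,5,-2)
closes: descent 0, river 10
min |a| on river = 1

1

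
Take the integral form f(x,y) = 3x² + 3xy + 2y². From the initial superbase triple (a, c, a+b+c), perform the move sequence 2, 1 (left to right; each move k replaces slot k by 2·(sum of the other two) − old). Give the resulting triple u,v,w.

start (3,2,8) = (f(1,0),f(0,1),f(1,1))
replace slot 2: 2·(3+8) − 2 = 20 → (3,20,8)
replace slot 1: 2·(20+8) − 3 = 53 → (53,20,8)

53,20,8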